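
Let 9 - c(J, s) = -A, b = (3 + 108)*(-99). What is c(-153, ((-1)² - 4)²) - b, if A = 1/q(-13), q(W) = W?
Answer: 142973/13 ≈ 10998.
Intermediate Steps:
b = -10989 (b = 111*(-99) = -10989)
A = -1/13 (A = 1/(-13) = -1/13 ≈ -0.076923)
c(J, s) = 116/13 (c(J, s) = 9 - (-1)*(-1)/13 = 9 - 1*1/13 = 9 - 1/13 = 116/13)
c(-153, ((-1)² - 4)²) - b = 116/13 - 1*(-10989) = 116/13 + 10989 = 142973/13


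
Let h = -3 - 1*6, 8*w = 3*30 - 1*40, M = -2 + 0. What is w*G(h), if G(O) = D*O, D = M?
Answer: 225/2 ≈ 112.50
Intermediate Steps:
M = -2
D = -2
w = 25/4 (w = (3*30 - 1*40)/8 = (90 - 40)/8 = (⅛)*50 = 25/4 ≈ 6.2500)
h = -9 (h = -3 - 6 = -9)
G(O) = -2*O
w*G(h) = 25*(-2*(-9))/4 = (25/4)*18 = 225/2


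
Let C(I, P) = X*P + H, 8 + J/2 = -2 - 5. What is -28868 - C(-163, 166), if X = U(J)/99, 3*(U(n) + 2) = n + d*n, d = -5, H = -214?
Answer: -2843054/99 ≈ -28718.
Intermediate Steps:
J = -30 (J = -16 + 2*(-2 - 5) = -16 + 2*(-7) = -16 - 14 = -30)
U(n) = -2 - 4*n/3 (U(n) = -2 + (n - 5*n)/3 = -2 + (-4*n)/3 = -2 - 4*n/3)
X = 38/99 (X = (-2 - 4/3*(-30))/99 = (-2 + 40)*(1/99) = 38*(1/99) = 38/99 ≈ 0.38384)
C(I, P) = -214 + 38*P/99 (C(I, P) = 38*P/99 - 214 = -214 + 38*P/99)
-28868 - C(-163, 166) = -28868 - (-214 + (38/99)*166) = -28868 - (-214 + 6308/99) = -28868 - 1*(-14878/99) = -28868 + 14878/99 = -2843054/99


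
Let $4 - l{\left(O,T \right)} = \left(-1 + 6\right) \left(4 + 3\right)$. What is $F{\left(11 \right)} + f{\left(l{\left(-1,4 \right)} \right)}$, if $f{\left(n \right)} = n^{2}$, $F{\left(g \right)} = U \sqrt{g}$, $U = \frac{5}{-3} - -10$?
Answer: $961 + \frac{25 \sqrt{11}}{3} \approx 988.64$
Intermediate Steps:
$U = \frac{25}{3}$ ($U = 5 \left(- \frac{1}{3}\right) + 10 = - \frac{5}{3} + 10 = \frac{25}{3} \approx 8.3333$)
$l{\left(O,T \right)} = -31$ ($l{\left(O,T \right)} = 4 - \left(-1 + 6\right) \left(4 + 3\right) = 4 - 5 \cdot 7 = 4 - 35 = -31$)
$F{\left(g \right)} = \frac{25 \sqrt{g}}{3}$
$F{\left(11 \right)} + f{\left(l{\left(-1,4 \right)} \right)} = \frac{25 \sqrt{11}}{3} + \left(-31\right)^{2} = \frac{25 \sqrt{11}}{3} + 961 = 961 + \frac{25 \sqrt{11}}{3}$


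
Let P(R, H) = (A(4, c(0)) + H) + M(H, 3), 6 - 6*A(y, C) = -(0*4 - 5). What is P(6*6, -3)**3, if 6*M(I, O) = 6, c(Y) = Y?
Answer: -1331/216 ≈ -6.1620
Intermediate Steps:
M(I, O) = 1 (M(I, O) = (1/6)*6 = 1)
A(y, C) = 1/6 (A(y, C) = 1 - (-1)*(0*4 - 5)/6 = 1 - (-1)*(0 - 5)/6 = 1 - (-1)*(-5)/6 = 1 - 1/6*5 = 1 - 5/6 = 1/6)
P(R, H) = 7/6 + H (P(R, H) = (1/6 + H) + 1 = 7/6 + H)
P(6*6, -3)**3 = (7/6 - 3)**3 = (-11/6)**3 = -1331/216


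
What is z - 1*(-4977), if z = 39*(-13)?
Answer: 4470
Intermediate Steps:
z = -507
z - 1*(-4977) = -507 - 1*(-4977) = -507 + 4977 = 4470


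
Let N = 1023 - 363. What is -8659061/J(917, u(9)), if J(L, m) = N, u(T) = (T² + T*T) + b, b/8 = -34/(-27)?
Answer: -8659061/660 ≈ -13120.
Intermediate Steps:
b = 272/27 (b = 8*(-34/(-27)) = 8*(-34*(-1/27)) = 8*(34/27) = 272/27 ≈ 10.074)
u(T) = 272/27 + 2*T² (u(T) = (T² + T*T) + 272/27 = (T² + T²) + 272/27 = 2*T² + 272/27 = 272/27 + 2*T²)
N = 660
J(L, m) = 660
-8659061/J(917, u(9)) = -8659061/660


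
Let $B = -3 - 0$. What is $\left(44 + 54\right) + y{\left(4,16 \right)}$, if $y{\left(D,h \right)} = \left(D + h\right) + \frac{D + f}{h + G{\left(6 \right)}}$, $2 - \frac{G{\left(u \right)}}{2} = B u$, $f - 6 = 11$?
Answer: $\frac{947}{8} \approx 118.38$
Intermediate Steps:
$B = -3$ ($B = -3 + 0 = -3$)
$f = 17$ ($f = 6 + 11 = 17$)
$G{\left(u \right)} = 4 + 6 u$ ($G{\left(u \right)} = 4 - 2 \left(- 3 u\right) = 4 + 6 u$)
$y{\left(D,h \right)} = D + h + \frac{17 + D}{40 + h}$ ($y{\left(D,h \right)} = \left(D + h\right) + \frac{D + 17}{h + \left(4 + 6 \cdot 6\right)} = \left(D + h\right) + \frac{17 + D}{h + \left(4 + 36\right)} = \left(D + h\right) + \frac{17 + D}{h + 40} = \left(D + h\right) + \frac{17 + D}{40 + h} = D + h + \frac{17 + D}{40 + h}$)
$\left(44 + 54\right) + y{\left(4,16 \right)} = \left(44 + 54\right) + \frac{17 + 16^{2} + 40 \cdot 16 + 41 \cdot 4 + 4 \cdot 16}{40 + 16} = 98 + \frac{17 + 256 + 640 + 164 + 64}{56} = 98 + \frac{1}{56} \cdot 1141 = 98 + \frac{163}{8} = \frac{947}{8}$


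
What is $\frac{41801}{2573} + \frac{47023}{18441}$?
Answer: $\frac{891842420}{47448693} \approx 18.796$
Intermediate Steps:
$\frac{41801}{2573} + \frac{47023}{18441} = \frac{891842420}{47448693}$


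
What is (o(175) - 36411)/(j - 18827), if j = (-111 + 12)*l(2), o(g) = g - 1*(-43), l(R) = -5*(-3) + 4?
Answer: 36193/20708 ≈ 1.7478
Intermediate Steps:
l(R) = 19 (l(R) = 15 + 4 = 19)
o(g) = 43 + g (o(g) = g + 43 = 43 + g)
j = -1881 (j = (-111 + 12)*19 = -99*19 = -1881)
(o(175) - 36411)/(j - 18827) = ((43 + 175) - 36411)/(-1881 - 18827) = (218 - 36411)/(-20708) = -36193*(-1/20708) = 36193/20708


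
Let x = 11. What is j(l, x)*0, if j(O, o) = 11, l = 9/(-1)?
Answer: 0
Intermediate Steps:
l = -9 (l = 9*(-1) = -9)
j(l, x)*0 = 11*0 = 0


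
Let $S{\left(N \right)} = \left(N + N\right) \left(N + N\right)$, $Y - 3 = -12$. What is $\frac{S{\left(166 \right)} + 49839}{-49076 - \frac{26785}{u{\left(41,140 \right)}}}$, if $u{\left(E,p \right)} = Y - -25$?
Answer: $- \frac{2561008}{812001} \approx -3.1539$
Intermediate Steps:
$Y = -9$ ($Y = 3 - 12 = -9$)
$S{\left(N \right)} = 4 N^{2}$ ($S{\left(N \right)} = 2 N 2 N = 4 N^{2}$)
$u{\left(E,p \right)} = 16$ ($u{\left(E,p \right)} = -9 - -25 = -9 + 25 = 16$)
$\frac{S{\left(166 \right)} + 49839}{-49076 - \frac{26785}{u{\left(41,140 \right)}}} = \frac{4 \cdot 166^{2} + 49839}{-49076 - \frac{26785}{16}} = \frac{4 \cdot 27556 + 49839}{-49076 - \frac{26785}{16}} = \frac{110224 + 49839}{-49076 - \frac{26785}{16}} = \frac{160063}{- \frac{812001}{16}} = 160063 \left(- \frac{16}{812001}\right) = - \frac{2561008}{812001}$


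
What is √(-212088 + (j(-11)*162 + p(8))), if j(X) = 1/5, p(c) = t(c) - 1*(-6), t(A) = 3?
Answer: I*√5301165/5 ≈ 460.49*I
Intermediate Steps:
p(c) = 9 (p(c) = 3 - 1*(-6) = 3 + 6 = 9)
j(X) = ⅕
√(-212088 + (j(-11)*162 + p(8))) = √(-212088 + ((⅕)*162 + 9)) = √(-212088 + (162/5 + 9)) = √(-212088 + 207/5) = √(-1060233/5) = I*√5301165/5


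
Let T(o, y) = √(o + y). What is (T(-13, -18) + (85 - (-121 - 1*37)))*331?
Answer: 80433 + 331*I*√31 ≈ 80433.0 + 1842.9*I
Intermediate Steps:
(T(-13, -18) + (85 - (-121 - 1*37)))*331 = (√(-13 - 18) + (85 - (-121 - 1*37)))*331 = (√(-31) + (85 - (-121 - 37)))*331 = (I*√31 + (85 - 1*(-158)))*331 = (I*√31 + (85 + 158))*331 = (I*√31 + 243)*331 = (243 + I*√31)*331 = 80433 + 331*I*√31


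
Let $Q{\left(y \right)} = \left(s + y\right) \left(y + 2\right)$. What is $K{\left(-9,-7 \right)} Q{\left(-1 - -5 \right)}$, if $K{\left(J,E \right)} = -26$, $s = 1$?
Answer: $-780$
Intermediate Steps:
$Q{\left(y \right)} = \left(1 + y\right) \left(2 + y\right)$ ($Q{\left(y \right)} = \left(1 + y\right) \left(y + 2\right) = \left(1 + y\right) \left(2 + y\right)$)
$K{\left(-9,-7 \right)} Q{\left(-1 - -5 \right)} = - 26 \left(2 + \left(-1 - -5\right)^{2} + 3 \left(-1 - -5\right)\right) = - 26 \left(2 + \left(-1 + 5\right)^{2} + 3 \left(-1 + 5\right)\right) = - 26 \left(2 + 4^{2} + 3 \cdot 4\right) = - 26 \left(2 + 16 + 12\right) = \left(-26\right) 30 = -780$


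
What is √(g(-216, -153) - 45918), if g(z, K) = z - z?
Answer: 3*I*√5102 ≈ 214.28*I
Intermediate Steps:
g(z, K) = 0
√(g(-216, -153) - 45918) = √(0 - 45918) = √(-45918) = 3*I*√5102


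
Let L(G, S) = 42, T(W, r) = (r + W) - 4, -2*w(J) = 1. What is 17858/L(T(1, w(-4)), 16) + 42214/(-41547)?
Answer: 41120741/96943 ≈ 424.17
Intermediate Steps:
w(J) = -1/2 (w(J) = -1/2*1 = -1/2)
T(W, r) = -4 + W + r (T(W, r) = (W + r) - 4 = -4 + W + r)
17858/L(T(1, w(-4)), 16) + 42214/(-41547) = 17858/42 + 42214/(-41547) = 17858*(1/42) + 42214*(-1/41547) = 8929/21 - 42214/41547 = 41120741/96943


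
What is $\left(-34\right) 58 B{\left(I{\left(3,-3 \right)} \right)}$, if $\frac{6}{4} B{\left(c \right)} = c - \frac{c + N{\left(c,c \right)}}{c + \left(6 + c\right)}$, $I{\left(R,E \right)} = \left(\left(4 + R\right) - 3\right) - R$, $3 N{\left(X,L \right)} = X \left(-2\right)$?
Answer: $- \frac{11339}{9} \approx -1259.9$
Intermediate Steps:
$N{\left(X,L \right)} = - \frac{2 X}{3}$ ($N{\left(X,L \right)} = \frac{X \left(-2\right)}{3} = \frac{\left(-2\right) X}{3} = - \frac{2 X}{3}$)
$I{\left(R,E \right)} = 1$ ($I{\left(R,E \right)} = \left(1 + R\right) - R = 1$)
$B{\left(c \right)} = \frac{2 c}{3} - \frac{2 c}{9 \left(6 + 2 c\right)}$ ($B{\left(c \right)} = \frac{2 \left(c - \frac{c - \frac{2 c}{3}}{c + \left(6 + c\right)}\right)}{3} = \frac{2 \left(c - \frac{\frac{1}{3} c}{6 + 2 c}\right)}{3} = \frac{2 \left(c - \frac{c}{3 \left(6 + 2 c\right)}\right)}{3} = \frac{2 c}{3} - \frac{2 c}{9 \left(6 + 2 c\right)}$)
$\left(-34\right) 58 B{\left(I{\left(3,-3 \right)} \right)} = \left(-34\right) 58 \cdot \frac{1}{9} \cdot 1 \frac{1}{3 + 1} \left(17 + 6 \cdot 1\right) = - 1972 \cdot \frac{1}{9} \cdot 1 \cdot \frac{1}{4} \left(17 + 6\right) = - 1972 \cdot \frac{1}{9} \cdot 1 \cdot \frac{1}{4} \cdot 23 = \left(-1972\right) \frac{23}{36} = - \frac{11339}{9}$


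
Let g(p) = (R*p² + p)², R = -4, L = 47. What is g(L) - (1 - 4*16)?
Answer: 77246584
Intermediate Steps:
g(p) = (p - 4*p²)² (g(p) = (-4*p² + p)² = (p - 4*p²)²)
g(L) - (1 - 4*16) = 47²*(-1 + 4*47)² - (1 - 4*16) = 2209*(-1 + 188)² - (1 - 64) = 2209*187² - 1*(-63) = 2209*34969 + 63 = 77246521 + 63 = 77246584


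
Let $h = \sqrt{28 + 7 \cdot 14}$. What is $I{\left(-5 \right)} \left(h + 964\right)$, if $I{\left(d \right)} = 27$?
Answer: $26028 + 81 \sqrt{14} \approx 26331.0$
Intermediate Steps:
$h = 3 \sqrt{14}$ ($h = \sqrt{28 + 98} = \sqrt{126} = 3 \sqrt{14} \approx 11.225$)
$I{\left(-5 \right)} \left(h + 964\right) = 27 \left(3 \sqrt{14} + 964\right) = 27 \left(964 + 3 \sqrt{14}\right) = 26028 + 81 \sqrt{14}$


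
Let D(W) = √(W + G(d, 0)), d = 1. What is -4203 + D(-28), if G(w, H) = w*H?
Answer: -4203 + 2*I*√7 ≈ -4203.0 + 5.2915*I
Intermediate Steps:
G(w, H) = H*w
D(W) = √W (D(W) = √(W + 0*1) = √(W + 0) = √W)
-4203 + D(-28) = -4203 + √(-28) = -4203 + 2*I*√7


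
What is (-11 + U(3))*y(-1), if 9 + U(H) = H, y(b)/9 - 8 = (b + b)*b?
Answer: -1530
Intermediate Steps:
y(b) = 72 + 18*b² (y(b) = 72 + 9*((b + b)*b) = 72 + 9*((2*b)*b) = 72 + 9*(2*b²) = 72 + 18*b²)
U(H) = -9 + H
(-11 + U(3))*y(-1) = (-11 + (-9 + 3))*(72 + 18*(-1)²) = (-11 - 6)*(72 + 18*1) = -17*(72 + 18) = -17*90 = -1530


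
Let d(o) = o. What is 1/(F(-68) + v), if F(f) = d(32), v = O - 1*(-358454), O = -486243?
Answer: -1/127757 ≈ -7.8274e-6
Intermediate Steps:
v = -127789 (v = -486243 - 1*(-358454) = -486243 + 358454 = -127789)
F(f) = 32
1/(F(-68) + v) = 1/(32 - 127789) = 1/(-127757) = -1/127757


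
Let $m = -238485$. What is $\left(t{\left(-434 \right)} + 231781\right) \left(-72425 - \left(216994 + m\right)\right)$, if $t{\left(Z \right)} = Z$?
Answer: $-11783428098$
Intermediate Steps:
$\left(t{\left(-434 \right)} + 231781\right) \left(-72425 - \left(216994 + m\right)\right) = \left(-434 + 231781\right) \left(-72425 - -21491\right) = 231347 \left(-72425 + \left(-216994 + 238485\right)\right) = 231347 \left(-72425 + 21491\right) = 231347 \left(-50934\right) = -11783428098$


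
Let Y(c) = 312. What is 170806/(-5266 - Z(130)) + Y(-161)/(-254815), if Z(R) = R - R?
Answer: -21762786941/670927895 ≈ -32.437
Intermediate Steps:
Z(R) = 0
170806/(-5266 - Z(130)) + Y(-161)/(-254815) = 170806/(-5266 - 1*0) + 312/(-254815) = 170806/(-5266 + 0) + 312*(-1/254815) = 170806/(-5266) - 312/254815 = 170806*(-1/5266) - 312/254815 = -85403/2633 - 312/254815 = -21762786941/670927895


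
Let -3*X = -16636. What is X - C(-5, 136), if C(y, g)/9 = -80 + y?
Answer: 18931/3 ≈ 6310.3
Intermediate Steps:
C(y, g) = -720 + 9*y (C(y, g) = 9*(-80 + y) = -720 + 9*y)
X = 16636/3 (X = -⅓*(-16636) = 16636/3 ≈ 5545.3)
X - C(-5, 136) = 16636/3 - (-720 + 9*(-5)) = 16636/3 - (-720 - 45) = 16636/3 - 1*(-765) = 16636/3 + 765 = 18931/3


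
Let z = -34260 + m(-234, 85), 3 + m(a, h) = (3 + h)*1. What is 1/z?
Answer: -1/34175 ≈ -2.9261e-5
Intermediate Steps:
m(a, h) = h (m(a, h) = -3 + (3 + h)*1 = -3 + (3 + h) = h)
z = -34175 (z = -34260 + 85 = -34175)
1/z = 1/(-34175) = -1/34175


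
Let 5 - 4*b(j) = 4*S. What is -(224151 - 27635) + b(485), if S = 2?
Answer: -786067/4 ≈ -1.9652e+5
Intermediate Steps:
b(j) = -¾ (b(j) = 5/4 - 2 = -¾)
-(224151 - 27635) + b(485) = -(224151 - 27635) - ¾ = -1*196516 - ¾ = -196516 - ¾ = -786067/4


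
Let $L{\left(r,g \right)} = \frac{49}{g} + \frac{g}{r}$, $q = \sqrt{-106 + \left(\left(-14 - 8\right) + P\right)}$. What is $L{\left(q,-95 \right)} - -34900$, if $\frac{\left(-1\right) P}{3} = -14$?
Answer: $\frac{3315451}{95} + \frac{95 i \sqrt{86}}{86} \approx 34900.0 + 10.244 i$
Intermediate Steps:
$P = 42$ ($P = \left(-3\right) \left(-14\right) = 42$)
$q = i \sqrt{86}$ ($q = \sqrt{-106 + \left(\left(-14 - 8\right) + 42\right)} = \sqrt{-106 + \left(-22 + 42\right)} = \sqrt{-106 + 20} = \sqrt{-86} = i \sqrt{86} \approx 9.2736 i$)
$L{\left(q,-95 \right)} - -34900 = \left(\frac{49}{-95} - \frac{95}{i \sqrt{86}}\right) - -34900 = \left(49 \left(- \frac{1}{95}\right) - 95 \left(- \frac{i \sqrt{86}}{86}\right)\right) + 34900 = \left(- \frac{49}{95} + \frac{95 i \sqrt{86}}{86}\right) + 34900 = \frac{3315451}{95} + \frac{95 i \sqrt{86}}{86}$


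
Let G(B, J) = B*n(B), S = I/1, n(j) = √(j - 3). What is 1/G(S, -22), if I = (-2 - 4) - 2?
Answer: I*√11/88 ≈ 0.037689*I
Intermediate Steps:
n(j) = √(-3 + j)
I = -8 (I = -6 - 2 = -8)
S = -8 (S = -8/1 = -8*1 = -8)
G(B, J) = B*√(-3 + B)
1/G(S, -22) = 1/(-8*√(-3 - 8)) = 1/(-8*I*√11) = I*√11/88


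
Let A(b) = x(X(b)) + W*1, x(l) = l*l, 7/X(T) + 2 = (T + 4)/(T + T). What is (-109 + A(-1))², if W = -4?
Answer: 11881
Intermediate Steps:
X(T) = 7/(-2 + (4 + T)/(2*T)) (X(T) = 7/(-2 + (T + 4)/(T + T)) = 7/(-2 + (4 + T)/((2*T))) = 7/(-2 + (4 + T)*(1/(2*T))) = 7/(-2 + (4 + T)/(2*T)))
x(l) = l²
A(b) = -4 + 196*b²/(-4 + 3*b)² (A(b) = (-14*b/(-4 + 3*b))² - 4*1 = 196*b²/(-4 + 3*b)² - 4 = -4 + 196*b²/(-4 + 3*b)²)
(-109 + A(-1))² = (-109 + (-4 + 196*(-1)²/(-4 + 3*(-1))²))² = (-109 + (-4 + 196*1/(-4 - 3)²))² = (-109 + (-4 + 196*1/(-7)²))² = (-109 + (-4 + 196*1*(1/49)))² = (-109 + (-4 + 4))² = (-109 + 0)² = (-109)² = 11881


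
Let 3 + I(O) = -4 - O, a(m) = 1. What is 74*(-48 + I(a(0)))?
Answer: -4144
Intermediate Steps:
I(O) = -7 - O (I(O) = -3 + (-4 - O) = -7 - O)
74*(-48 + I(a(0))) = 74*(-48 + (-7 - 1*1)) = 74*(-48 + (-7 - 1)) = 74*(-48 - 8) = 74*(-56) = -4144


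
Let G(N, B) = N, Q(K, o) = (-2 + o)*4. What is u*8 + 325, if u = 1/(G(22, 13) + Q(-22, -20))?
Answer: 10721/33 ≈ 324.88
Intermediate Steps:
Q(K, o) = -8 + 4*o
u = -1/66 (u = 1/(22 + (-8 + 4*(-20))) = 1/(22 + (-8 - 80)) = 1/(22 - 88) = 1/(-66) = -1/66 ≈ -0.015152)
u*8 + 325 = -1/66*8 + 325 = -4/33 + 325 = 10721/33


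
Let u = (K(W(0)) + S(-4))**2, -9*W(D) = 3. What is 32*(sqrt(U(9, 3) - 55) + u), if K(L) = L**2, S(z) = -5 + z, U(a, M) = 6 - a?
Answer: 204800/81 + 32*I*sqrt(58) ≈ 2528.4 + 243.7*I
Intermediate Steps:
W(D) = -1/3 (W(D) = -1/9*3 = -1/3)
u = 6400/81 (u = ((-1/3)**2 + (-5 - 4))**2 = (1/9 - 9)**2 = (-80/9)**2 = 6400/81 ≈ 79.012)
32*(sqrt(U(9, 3) - 55) + u) = 32*(sqrt((6 - 1*9) - 55) + 6400/81) = 32*(sqrt((6 - 9) - 55) + 6400/81) = 32*(sqrt(-3 - 55) + 6400/81) = 32*(sqrt(-58) + 6400/81) = 32*(I*sqrt(58) + 6400/81) = 32*(6400/81 + I*sqrt(58)) = 204800/81 + 32*I*sqrt(58)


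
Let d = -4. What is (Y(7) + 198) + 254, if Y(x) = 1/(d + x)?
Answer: 1357/3 ≈ 452.33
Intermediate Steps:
Y(x) = 1/(-4 + x)
(Y(7) + 198) + 254 = (1/(-4 + 7) + 198) + 254 = (1/3 + 198) + 254 = 595/3 + 254 = 1357/3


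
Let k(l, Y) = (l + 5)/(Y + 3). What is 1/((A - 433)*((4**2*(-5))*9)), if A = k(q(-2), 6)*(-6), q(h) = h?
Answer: 1/313200 ≈ 3.1928e-6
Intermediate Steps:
k(l, Y) = (5 + l)/(3 + Y)
A = -2 (A = ((5 - 2)/(3 + 6))*(-6) = (3/9)*(-6) = ((1/9)*3)*(-6) = (1/3)*(-6) = -2)
1/((A - 433)*((4**2*(-5))*9)) = 1/((-2 - 433)*((4**2*(-5))*9)) = 1/(-435*16*(-5)*9) = 1/(-(-34800)*9) = 1/(-435*(-720)) = 1/313200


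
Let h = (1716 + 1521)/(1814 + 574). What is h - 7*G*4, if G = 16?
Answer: -355529/796 ≈ -446.64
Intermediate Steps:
h = 1079/796 (h = 3237/2388 = 3237*(1/2388) = 1079/796 ≈ 1.3555)
h - 7*G*4 = 1079/796 - 7*16*4 = 1079/796 - 112*4 = 1079/796 - 448 = -355529/796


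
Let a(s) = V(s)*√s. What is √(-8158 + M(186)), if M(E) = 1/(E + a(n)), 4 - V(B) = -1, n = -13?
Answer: √((-1517387 - 40790*I*√13)/(186 + 5*I*√13)) ≈ 0.e-6 - 90.322*I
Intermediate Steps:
V(B) = 5 (V(B) = 4 - 1*(-1) = 4 + 1 = 5)
a(s) = 5*√s
M(E) = 1/(E + 5*I*√13) (M(E) = 1/(E + 5*√(-13)) = 1/(E + 5*(I*√13)) = 1/(E + 5*I*√13))
√(-8158 + M(186)) = √(-8158 + 1/(186 + 5*I*√13))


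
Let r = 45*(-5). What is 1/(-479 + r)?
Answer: -1/704 ≈ -0.0014205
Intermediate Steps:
r = -225
1/(-479 + r) = 1/(-479 - 225) = 1/(-704) = -1/704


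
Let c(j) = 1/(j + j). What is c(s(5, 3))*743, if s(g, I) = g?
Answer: 743/10 ≈ 74.300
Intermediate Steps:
c(j) = 1/(2*j)
c(s(5, 3))*743 = ((½)/5)*743 = ((½)*(⅕))*743 = (⅒)*743 = 743/10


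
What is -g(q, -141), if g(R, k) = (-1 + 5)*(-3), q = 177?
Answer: 12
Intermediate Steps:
g(R, k) = -12 (g(R, k) = 4*(-3) = -12)
-g(q, -141) = -1*(-12) = 12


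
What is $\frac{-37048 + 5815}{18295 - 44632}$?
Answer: $\frac{10411}{8779} \approx 1.1859$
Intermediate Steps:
$\frac{-37048 + 5815}{18295 - 44632} = - \frac{31233}{-26337} = \left(-31233\right) \left(- \frac{1}{26337}\right) = \frac{10411}{8779}$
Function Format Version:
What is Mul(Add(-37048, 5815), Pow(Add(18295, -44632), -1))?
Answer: Rational(10411, 8779) ≈ 1.1859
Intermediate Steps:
Mul(Add(-37048, 5815), Pow(Add(18295, -44632), -1)) = Mul(-31233, Pow(-26337, -1)) = Mul(-31233, Rational(-1, 26337)) = Rational(10411, 8779)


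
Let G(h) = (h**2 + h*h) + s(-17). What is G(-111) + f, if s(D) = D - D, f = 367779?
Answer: 392421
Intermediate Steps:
s(D) = 0
G(h) = 2*h**2 (G(h) = (h**2 + h*h) + 0 = (h**2 + h**2) + 0 = 2*h**2 + 0 = 2*h**2)
G(-111) + f = 2*(-111)**2 + 367779 = 2*12321 + 367779 = 24642 + 367779 = 392421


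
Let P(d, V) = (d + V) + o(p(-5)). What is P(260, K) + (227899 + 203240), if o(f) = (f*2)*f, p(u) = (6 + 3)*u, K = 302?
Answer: 435751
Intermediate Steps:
p(u) = 9*u
o(f) = 2*f**2 (o(f) = (2*f)*f = 2*f**2)
P(d, V) = 4050 + V + d (P(d, V) = (d + V) + 2*(9*(-5))**2 = (V + d) + 2*(-45)**2 = (V + d) + 2*2025 = (V + d) + 4050 = 4050 + V + d)
P(260, K) + (227899 + 203240) = (4050 + 302 + 260) + (227899 + 203240) = 4612 + 431139 = 435751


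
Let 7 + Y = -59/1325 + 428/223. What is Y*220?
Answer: -66632808/59095 ≈ -1127.6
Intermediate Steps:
Y = -1514382/295475 (Y = -7 + (-59/1325 + 428/223) = -7 + 553943/295475 = -1514382/295475 ≈ -5.1252)
Y*220 = -1514382/295475*220 = -66632808/59095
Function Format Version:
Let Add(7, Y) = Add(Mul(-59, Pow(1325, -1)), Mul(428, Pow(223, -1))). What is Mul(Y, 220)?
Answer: Rational(-66632808, 59095) ≈ -1127.6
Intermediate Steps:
Y = Rational(-1514382, 295475) (Y = Add(-7, Add(Mul(-59, Pow(1325, -1)), Mul(428, Pow(223, -1)))) = Add(-7, Add(Mul(-59, Rational(1, 1325)), Mul(428, Rational(1, 223)))) = Add(-7, Add(Rational(-59, 1325), Rational(428, 223))) = Add(-7, Rational(553943, 295475)) = Rational(-1514382, 295475) ≈ -5.1252)
Mul(Y, 220) = Mul(Rational(-1514382, 295475), 220) = Rational(-66632808, 59095)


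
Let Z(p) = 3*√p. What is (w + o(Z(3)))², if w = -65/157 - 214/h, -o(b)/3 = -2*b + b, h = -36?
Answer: 2184930709/7986276 + 15629*√3/157 ≈ 446.01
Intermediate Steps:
o(b) = 3*b (o(b) = -3*(-2*b + b) = -(-3)*b = 3*b)
w = 15629/2826 (w = -65/157 - 214/(-36) = -65*1/157 - 214*(-1/36) = -65/157 + 107/18 = 15629/2826 ≈ 5.5304)
(w + o(Z(3)))² = (15629/2826 + 3*(3*√3))² = (15629/2826 + 9*√3)²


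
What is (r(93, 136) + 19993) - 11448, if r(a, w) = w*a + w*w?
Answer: 39689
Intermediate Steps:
r(a, w) = w² + a*w (r(a, w) = a*w + w² = w² + a*w)
(r(93, 136) + 19993) - 11448 = (136*(93 + 136) + 19993) - 11448 = (136*229 + 19993) - 11448 = (31144 + 19993) - 11448 = 51137 - 11448 = 39689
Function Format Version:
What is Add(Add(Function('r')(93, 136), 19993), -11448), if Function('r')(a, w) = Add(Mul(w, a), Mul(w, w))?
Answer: 39689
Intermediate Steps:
Function('r')(a, w) = Add(Pow(w, 2), Mul(a, w)) (Function('r')(a, w) = Add(Mul(a, w), Pow(w, 2)) = Add(Pow(w, 2), Mul(a, w)))
Add(Add(Function('r')(93, 136), 19993), -11448) = Add(Add(Mul(136, Add(93, 136)), 19993), -11448) = Add(Add(Mul(136, 229), 19993), -11448) = Add(Add(31144, 19993), -11448) = Add(51137, -11448) = 39689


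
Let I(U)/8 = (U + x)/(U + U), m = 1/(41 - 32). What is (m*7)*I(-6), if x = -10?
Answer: 224/27 ≈ 8.2963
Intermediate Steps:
m = ⅑ (m = 1/9 = ⅑ ≈ 0.11111)
I(U) = 4*(-10 + U)/U (I(U) = 8*((U - 10)/(U + U)) = 8*((-10 + U)/((2*U))) = 8*((-10 + U)*(1/(2*U))) = 8*((-10 + U)/(2*U)) = 4*(-10 + U)/U)
(m*7)*I(-6) = ((⅑)*7)*(4 - 40/(-6)) = 7*(4 - 40*(-⅙))/9 = 7*(4 + 20/3)/9 = (7/9)*(32/3) = 224/27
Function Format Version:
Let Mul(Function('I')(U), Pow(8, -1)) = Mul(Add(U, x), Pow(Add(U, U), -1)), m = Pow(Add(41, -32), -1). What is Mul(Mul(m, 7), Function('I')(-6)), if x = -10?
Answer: Rational(224, 27) ≈ 8.2963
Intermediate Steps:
m = Rational(1, 9) (m = Pow(9, -1) = Rational(1, 9) ≈ 0.11111)
Function('I')(U) = Mul(4, Pow(U, -1), Add(-10, U)) (Function('I')(U) = Mul(8, Mul(Add(U, -10), Pow(Add(U, U), -1))) = Mul(8, Mul(Add(-10, U), Pow(Mul(2, U), -1))) = Mul(8, Mul(Add(-10, U), Mul(Rational(1, 2), Pow(U, -1)))) = Mul(8, Mul(Rational(1, 2), Pow(U, -1), Add(-10, U))) = Mul(4, Pow(U, -1), Add(-10, U)))
Mul(Mul(m, 7), Function('I')(-6)) = Mul(Mul(Rational(1, 9), 7), Add(4, Mul(-40, Pow(-6, -1)))) = Mul(Rational(7, 9), Add(4, Mul(-40, Rational(-1, 6)))) = Mul(Rational(7, 9), Add(4, Rational(20, 3))) = Mul(Rational(7, 9), Rational(32, 3)) = Rational(224, 27)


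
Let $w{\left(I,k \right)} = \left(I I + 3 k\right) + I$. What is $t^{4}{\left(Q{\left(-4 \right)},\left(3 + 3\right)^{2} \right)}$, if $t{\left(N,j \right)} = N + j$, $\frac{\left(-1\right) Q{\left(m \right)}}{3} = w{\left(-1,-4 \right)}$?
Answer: $26873856$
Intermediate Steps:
$w{\left(I,k \right)} = I + I^{2} + 3 k$ ($w{\left(I,k \right)} = \left(I^{2} + 3 k\right) + I = I + I^{2} + 3 k$)
$Q{\left(m \right)} = 36$ ($Q{\left(m \right)} = - 3 \left(-1 + \left(-1\right)^{2} + 3 \left(-4\right)\right) = - 3 \left(-1 + 1 - 12\right) = \left(-3\right) \left(-12\right) = 36$)
$t^{4}{\left(Q{\left(-4 \right)},\left(3 + 3\right)^{2} \right)} = \left(36 + \left(3 + 3\right)^{2}\right)^{4} = \left(36 + 6^{2}\right)^{4} = \left(36 + 36\right)^{4} = 72^{4} = 26873856$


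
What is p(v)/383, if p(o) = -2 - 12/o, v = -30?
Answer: -8/1915 ≈ -0.0041775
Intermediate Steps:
p(o) = -2 - 12/o
p(v)/383 = (-2 - 12/(-30))/383 = (-2 - 12*(-1/30))*(1/383) = (-2 + 2/5)*(1/383) = -8/5*1/383 = -8/1915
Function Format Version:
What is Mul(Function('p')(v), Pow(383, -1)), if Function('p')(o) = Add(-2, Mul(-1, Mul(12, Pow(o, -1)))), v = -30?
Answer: Rational(-8, 1915) ≈ -0.0041775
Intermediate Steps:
Function('p')(o) = Add(-2, Mul(-12, Pow(o, -1)))
Mul(Function('p')(v), Pow(383, -1)) = Mul(Add(-2, Mul(-12, Pow(-30, -1))), Pow(383, -1)) = Mul(Add(-2, Mul(-12, Rational(-1, 30))), Rational(1, 383)) = Mul(Add(-2, Rational(2, 5)), Rational(1, 383)) = Mul(Rational(-8, 5), Rational(1, 383)) = Rational(-8, 1915)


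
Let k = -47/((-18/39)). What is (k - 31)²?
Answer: 180625/36 ≈ 5017.4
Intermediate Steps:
k = 611/6 (k = -47/((-18*1/39)) = -47/(-6/13) = -47*(-13/6) = 611/6 ≈ 101.83)
(k - 31)² = (611/6 - 31)² = (425/6)² = 180625/36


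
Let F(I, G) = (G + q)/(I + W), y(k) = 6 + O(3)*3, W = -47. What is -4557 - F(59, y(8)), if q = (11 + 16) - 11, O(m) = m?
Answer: -54715/12 ≈ -4559.6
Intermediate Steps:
q = 16 (q = 27 - 11 = 16)
y(k) = 15 (y(k) = 6 + 3*3 = 6 + 9 = 15)
F(I, G) = (16 + G)/(-47 + I) (F(I, G) = (G + 16)/(I - 47) = (16 + G)/(-47 + I))
-4557 - F(59, y(8)) = -4557 - (16 + 15)/(-47 + 59) = -4557 - 31/12 = -54715/12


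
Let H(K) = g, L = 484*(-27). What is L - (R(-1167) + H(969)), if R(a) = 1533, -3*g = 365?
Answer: -43438/3 ≈ -14479.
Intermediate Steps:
g = -365/3 (g = -1/3*365 = -365/3 ≈ -121.67)
L = -13068
H(K) = -365/3
L - (R(-1167) + H(969)) = -13068 - (1533 - 365/3) = -13068 - 1*4234/3 = -13068 - 4234/3 = -43438/3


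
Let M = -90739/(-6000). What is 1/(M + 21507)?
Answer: 6000/129132739 ≈ 4.6464e-5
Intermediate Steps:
M = 90739/6000 (M = -90739*(-1/6000) = 90739/6000 ≈ 15.123)
1/(M + 21507) = 1/(90739/6000 + 21507) = 1/(129132739/6000) = 6000/129132739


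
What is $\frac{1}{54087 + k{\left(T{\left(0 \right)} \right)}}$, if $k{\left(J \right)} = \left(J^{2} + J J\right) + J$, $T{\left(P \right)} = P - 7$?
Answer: $\frac{1}{54178} \approx 1.8458 \cdot 10^{-5}$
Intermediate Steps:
$T{\left(P \right)} = -7 + P$
$k{\left(J \right)} = J + 2 J^{2}$ ($k{\left(J \right)} = \left(J^{2} + J^{2}\right) + J = 2 J^{2} + J = J + 2 J^{2}$)
$\frac{1}{54087 + k{\left(T{\left(0 \right)} \right)}} = \frac{1}{54087 + \left(-7 + 0\right) \left(1 + 2 \left(-7 + 0\right)\right)} = \frac{1}{54087 - 7 \left(1 + 2 \left(-7\right)\right)} = \frac{1}{54087 - 7 \left(1 - 14\right)} = \frac{1}{54087 - -91} = \frac{1}{54087 + 91} = \frac{1}{54178}$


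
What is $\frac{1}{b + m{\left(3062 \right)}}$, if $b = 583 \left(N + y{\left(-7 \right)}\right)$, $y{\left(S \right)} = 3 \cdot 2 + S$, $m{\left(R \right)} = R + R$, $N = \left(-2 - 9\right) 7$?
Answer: $- \frac{1}{39350} \approx -2.5413 \cdot 10^{-5}$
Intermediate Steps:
$N = -77$ ($N = \left(-11\right) 7 = -77$)
$m{\left(R \right)} = 2 R$
$y{\left(S \right)} = 6 + S$
$b = -45474$ ($b = 583 \left(-77 + \left(6 - 7\right)\right) = 583 \left(-77 - 1\right) = 583 \left(-78\right) = -45474$)
$\frac{1}{b + m{\left(3062 \right)}} = \frac{1}{-45474 + 2 \cdot 3062} = \frac{1}{-45474 + 6124} = \frac{1}{-39350} = - \frac{1}{39350}$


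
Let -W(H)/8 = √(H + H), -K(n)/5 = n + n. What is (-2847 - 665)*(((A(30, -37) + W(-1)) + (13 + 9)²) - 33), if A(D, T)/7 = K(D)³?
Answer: 663766416088 + 28096*I*√2 ≈ 6.6377e+11 + 39734.0*I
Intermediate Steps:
K(n) = -10*n (K(n) = -5*(n + n) = -10*n)
A(D, T) = -7000*D³ (A(D, T) = 7*(-10*D)³ = 7*(-1000*D³) = -7000*D³)
W(H) = -8*√2*√H (W(H) = -8*√(H + H) = -8*√2*√H)
(-2847 - 665)*(((A(30, -37) + W(-1)) + (13 + 9)²) - 33) = (-2847 - 665)*(((-7000*30³ - 8*√2*√(-1)) + (13 + 9)²) - 33) = -3512*(((-7000*27000 - 8*√2*I) + 22²) - 33) = -3512*(((-189000000 - 8*I*√2) + 484) - 33) = -3512*((-188999516 - 8*I*√2) - 33) = -3512*(-188999549 - 8*I*√2) = 663766416088 + 28096*I*√2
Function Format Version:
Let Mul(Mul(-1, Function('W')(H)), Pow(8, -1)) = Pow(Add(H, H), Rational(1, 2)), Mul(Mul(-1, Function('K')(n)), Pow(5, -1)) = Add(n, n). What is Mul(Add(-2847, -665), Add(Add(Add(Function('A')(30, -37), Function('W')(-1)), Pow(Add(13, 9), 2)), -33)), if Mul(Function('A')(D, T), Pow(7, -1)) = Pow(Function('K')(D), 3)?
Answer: Add(663766416088, Mul(28096, I, Pow(2, Rational(1, 2)))) ≈ Add(6.6377e+11, Mul(39734., I))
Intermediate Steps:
Function('K')(n) = Mul(-10, n) (Function('K')(n) = Mul(-5, Add(n, n)) = Mul(-5, Mul(2, n)) = Mul(-10, n))
Function('A')(D, T) = Mul(-7000, Pow(D, 3)) (Function('A')(D, T) = Mul(7, Pow(Mul(-10, D), 3)) = Mul(7, Mul(-1000, Pow(D, 3))) = Mul(-7000, Pow(D, 3)))
Function('W')(H) = Mul(-8, Pow(2, Rational(1, 2)), Pow(H, Rational(1, 2))) (Function('W')(H) = Mul(-8, Pow(Add(H, H), Rational(1, 2))) = Mul(-8, Pow(Mul(2, H), Rational(1, 2))) = Mul(-8, Mul(Pow(2, Rational(1, 2)), Pow(H, Rational(1, 2)))) = Mul(-8, Pow(2, Rational(1, 2)), Pow(H, Rational(1, 2))))
Mul(Add(-2847, -665), Add(Add(Add(Function('A')(30, -37), Function('W')(-1)), Pow(Add(13, 9), 2)), -33)) = Mul(Add(-2847, -665), Add(Add(Add(Mul(-7000, Pow(30, 3)), Mul(-8, Pow(2, Rational(1, 2)), Pow(-1, Rational(1, 2)))), Pow(Add(13, 9), 2)), -33)) = Mul(-3512, Add(Add(Add(Mul(-7000, 27000), Mul(-8, Pow(2, Rational(1, 2)), I)), Pow(22, 2)), -33)) = Mul(-3512, Add(Add(Add(-189000000, Mul(-8, I, Pow(2, Rational(1, 2)))), 484), -33)) = Mul(-3512, Add(Add(-188999516, Mul(-8, I, Pow(2, Rational(1, 2)))), -33)) = Mul(-3512, Add(-188999549, Mul(-8, I, Pow(2, Rational(1, 2))))) = Add(663766416088, Mul(28096, I, Pow(2, Rational(1, 2))))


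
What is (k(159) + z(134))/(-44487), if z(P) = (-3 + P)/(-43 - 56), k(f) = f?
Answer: -15610/4404213 ≈ -0.0035443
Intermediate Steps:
z(P) = 1/33 - P/99 (z(P) = (-3 + P)/(-99) = (-3 + P)*(-1/99) = 1/33 - P/99)
(k(159) + z(134))/(-44487) = (159 + (1/33 - 1/99*134))/(-44487) = (159 + (1/33 - 134/99))*(-1/44487) = (159 - 131/99)*(-1/44487) = (15610/99)*(-1/44487) = -15610/4404213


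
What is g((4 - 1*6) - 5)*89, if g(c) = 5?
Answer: 445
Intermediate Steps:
g((4 - 1*6) - 5)*89 = 5*89 = 445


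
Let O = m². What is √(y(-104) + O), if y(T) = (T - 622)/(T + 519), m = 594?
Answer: 11*√502205610/415 ≈ 594.00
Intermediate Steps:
y(T) = (-622 + T)/(519 + T)
O = 352836 (O = 594² = 352836)
√(y(-104) + O) = √((-622 - 104)/(519 - 104) + 352836) = √(-726/415 + 352836) = √(146426214/415) = 11*√502205610/415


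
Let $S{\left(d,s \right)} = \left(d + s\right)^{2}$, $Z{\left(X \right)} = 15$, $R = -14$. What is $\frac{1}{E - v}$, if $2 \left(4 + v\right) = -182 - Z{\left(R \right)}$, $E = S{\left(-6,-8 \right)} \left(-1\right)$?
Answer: $- \frac{2}{187} \approx -0.010695$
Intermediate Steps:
$E = -196$ ($E = \left(-6 - 8\right)^{2} \left(-1\right) = \left(-14\right)^{2} \left(-1\right) = 196 \left(-1\right) = -196$)
$v = - \frac{205}{2}$ ($v = -4 + \frac{-182 - 15}{2} = -4 + \frac{1}{2} \left(-197\right) = -4 - \frac{197}{2} = - \frac{205}{2} \approx -102.5$)
$\frac{1}{E - v} = \frac{1}{-196 - - \frac{205}{2}} = \frac{1}{-196 + \frac{205}{2}} = \frac{1}{- \frac{187}{2}} = - \frac{2}{187}$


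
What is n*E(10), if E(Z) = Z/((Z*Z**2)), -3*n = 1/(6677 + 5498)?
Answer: -1/3652500 ≈ -2.7379e-7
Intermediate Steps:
n = -1/36525 (n = -1/(3*(6677 + 5498)) = -1/3/12175 = -1/3*1/12175 = -1/36525 ≈ -2.7378e-5)
E(Z) = Z**(-2) (E(Z) = Z/(Z**3) = Z/Z**3 = Z**(-2))
n*E(10) = -1/36525/10**2 = -1/36525*1/100 = -1/3652500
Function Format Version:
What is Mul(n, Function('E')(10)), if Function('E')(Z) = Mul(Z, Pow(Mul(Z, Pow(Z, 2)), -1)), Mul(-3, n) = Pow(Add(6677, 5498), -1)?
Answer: Rational(-1, 3652500) ≈ -2.7379e-7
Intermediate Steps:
n = Rational(-1, 36525) (n = Mul(Rational(-1, 3), Pow(Add(6677, 5498), -1)) = Mul(Rational(-1, 3), Pow(12175, -1)) = Mul(Rational(-1, 3), Rational(1, 12175)) = Rational(-1, 36525) ≈ -2.7378e-5)
Function('E')(Z) = Pow(Z, -2) (Function('E')(Z) = Mul(Z, Pow(Pow(Z, 3), -1)) = Mul(Z, Pow(Z, -3)) = Pow(Z, -2))
Mul(n, Function('E')(10)) = Mul(Rational(-1, 36525), Pow(10, -2)) = Mul(Rational(-1, 36525), Rational(1, 100)) = Rational(-1, 3652500)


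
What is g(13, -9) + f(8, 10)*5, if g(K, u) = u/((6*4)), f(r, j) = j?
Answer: 397/8 ≈ 49.625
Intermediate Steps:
g(K, u) = u/24
g(13, -9) + f(8, 10)*5 = (1/24)*(-9) + 10*5 = -3/8 + 50 = 397/8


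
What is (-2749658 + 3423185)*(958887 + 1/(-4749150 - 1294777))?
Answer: 3903387357160317696/6043927 ≈ 6.4584e+11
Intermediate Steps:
(-2749658 + 3423185)*(958887 + 1/(-4749150 - 1294777)) = 673527*(958887 + 1/(-6043927)) = 673527*(958887 - 1/6043927) = 673527*(5795443029248/6043927) = 3903387357160317696/6043927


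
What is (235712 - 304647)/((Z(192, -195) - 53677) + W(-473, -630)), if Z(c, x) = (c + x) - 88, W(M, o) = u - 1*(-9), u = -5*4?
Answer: 68935/53779 ≈ 1.2818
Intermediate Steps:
u = -20
W(M, o) = -11 (W(M, o) = -20 - 1*(-9) = -20 + 9 = -11)
Z(c, x) = -88 + c + x
(235712 - 304647)/((Z(192, -195) - 53677) + W(-473, -630)) = (235712 - 304647)/(((-88 + 192 - 195) - 53677) - 11) = -68935/((-91 - 53677) - 11) = -68935/(-53768 - 11) = -68935/(-53779) = -68935*(-1/53779) = 68935/53779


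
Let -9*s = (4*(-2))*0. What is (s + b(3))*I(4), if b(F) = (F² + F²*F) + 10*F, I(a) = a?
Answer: 264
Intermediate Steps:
b(F) = F² + F³ + 10*F (b(F) = (F² + F³) + 10*F = F² + F³ + 10*F)
s = 0 (s = -4*(-2)*0/9 = -(-8)*0/9 = -⅑*0 = 0)
(s + b(3))*I(4) = (0 + 3*(10 + 3 + 3²))*4 = (0 + 3*(10 + 3 + 9))*4 = (0 + 3*22)*4 = (0 + 66)*4 = 66*4 = 264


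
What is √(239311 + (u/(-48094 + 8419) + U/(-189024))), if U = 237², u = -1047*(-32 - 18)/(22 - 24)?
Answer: √31411624548026426/362296 ≈ 489.19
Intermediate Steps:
u = -26175 (u = -(-52350)/(-2) = -(-52350)*(-1)/2 = -1047*25 = -26175)
U = 56169
√(239311 + (u/(-48094 + 8419) + U/(-189024))) = √(239311 + (-26175/(-48094 + 8419) + 56169/(-189024))) = √(239311 + (-26175/(-39675) + 56169*(-1/189024))) = √(239311 + (-26175*(-1/39675) - 18723/63008)) = √(239311 + (349/529 - 18723/63008)) = √(239311 + 12085325/33331232) = √(7976542546477/33331232) = √31411624548026426/362296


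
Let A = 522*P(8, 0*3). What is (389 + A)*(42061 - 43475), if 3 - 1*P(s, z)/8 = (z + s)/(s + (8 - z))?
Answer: -15312206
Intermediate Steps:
P(s, z) = 24 - 8*(s + z)/(8 + s - z) (P(s, z) = 24 - 8*(z + s)/(s + (8 - z)) = 24 - 8*(s + z)/(8 + s - z))
A = 10440 (A = 522*(16*(12 + 8 - 0*3)/(8 + 8 - 0*3)) = 522*(16*(12 + 8 - 2*0)/(8 + 8 - 1*0)) = 522*(16*(12 + 8 + 0)/(8 + 8 + 0)) = 522*(16*20/16) = 522*(16*(1/16)*20) = 522*20 = 10440)
(389 + A)*(42061 - 43475) = (389 + 10440)*(42061 - 43475) = 10829*(-1414) = -15312206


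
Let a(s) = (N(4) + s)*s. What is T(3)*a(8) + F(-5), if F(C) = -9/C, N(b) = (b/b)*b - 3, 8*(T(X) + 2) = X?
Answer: -576/5 ≈ -115.20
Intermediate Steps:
T(X) = -2 + X/8
N(b) = -3 + b (N(b) = 1*b - 3 = b - 3 = -3 + b)
a(s) = s*(1 + s) (a(s) = ((-3 + 4) + s)*s = (1 + s)*s = s*(1 + s))
T(3)*a(8) + F(-5) = (-2 + (⅛)*3)*(8*(1 + 8)) - 9/(-5) = (-2 + 3/8)*(8*9) - 9*(-⅕) = -13/8*72 + 9/5 = -117 + 9/5 = -576/5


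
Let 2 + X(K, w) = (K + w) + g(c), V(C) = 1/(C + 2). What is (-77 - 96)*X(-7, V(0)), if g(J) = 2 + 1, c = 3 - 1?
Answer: 1903/2 ≈ 951.50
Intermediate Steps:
V(C) = 1/(2 + C)
c = 2
g(J) = 3
X(K, w) = 1 + K + w (X(K, w) = -2 + ((K + w) + 3) = -2 + (3 + K + w) = 1 + K + w)
(-77 - 96)*X(-7, V(0)) = (-77 - 96)*(1 - 7 + 1/(2 + 0)) = -173*(1 - 7 + 1/2) = -173*(1 - 7 + ½) = -173*(-11/2) = 1903/2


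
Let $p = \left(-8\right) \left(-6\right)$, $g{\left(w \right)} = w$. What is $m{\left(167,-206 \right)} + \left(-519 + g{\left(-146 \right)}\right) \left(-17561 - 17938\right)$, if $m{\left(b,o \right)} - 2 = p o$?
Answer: $23596949$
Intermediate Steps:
$p = 48$
$m{\left(b,o \right)} = 2 + 48 o$
$m{\left(167,-206 \right)} + \left(-519 + g{\left(-146 \right)}\right) \left(-17561 - 17938\right) = \left(2 + 48 \left(-206\right)\right) + \left(-519 - 146\right) \left(-17561 - 17938\right) = \left(2 - 9888\right) - -23606835 = -9886 + 23606835 = 23596949$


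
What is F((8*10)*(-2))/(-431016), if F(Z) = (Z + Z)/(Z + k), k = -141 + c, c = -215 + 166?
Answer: -4/1885695 ≈ -2.1212e-6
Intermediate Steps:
c = -49
k = -190 (k = -141 - 49 = -190)
F(Z) = 2*Z/(-190 + Z) (F(Z) = (Z + Z)/(Z - 190) = (2*Z)/(-190 + Z) = 2*Z/(-190 + Z))
F((8*10)*(-2))/(-431016) = (2*((8*10)*(-2))/(-190 + (8*10)*(-2)))/(-431016) = (2*(80*(-2))/(-190 + 80*(-2)))*(-1/431016) = (2*(-160)/(-190 - 160))*(-1/431016) = (2*(-160)/(-350))*(-1/431016) = (2*(-160)*(-1/350))*(-1/431016) = (32/35)*(-1/431016) = -4/1885695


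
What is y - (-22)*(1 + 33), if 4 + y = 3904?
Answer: 4648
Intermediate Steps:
y = 3900 (y = -4 + 3904 = 3900)
y - (-22)*(1 + 33) = 3900 - (-22)*(1 + 33) = 3900 - (-22)*34 = 3900 - 1*(-748) = 3900 + 748 = 4648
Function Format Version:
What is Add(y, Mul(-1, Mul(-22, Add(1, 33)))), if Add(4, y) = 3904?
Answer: 4648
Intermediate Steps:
y = 3900 (y = Add(-4, 3904) = 3900)
Add(y, Mul(-1, Mul(-22, Add(1, 33)))) = Add(3900, Mul(-1, Mul(-22, Add(1, 33)))) = Add(3900, Mul(-1, Mul(-22, 34))) = Add(3900, Mul(-1, -748)) = Add(3900, 748) = 4648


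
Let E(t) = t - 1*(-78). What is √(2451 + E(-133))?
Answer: 2*√599 ≈ 48.949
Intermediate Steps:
E(t) = 78 + t (E(t) = t + 78 = 78 + t)
√(2451 + E(-133)) = √(2451 + (78 - 133)) = √(2451 - 55) = √2396 = 2*√599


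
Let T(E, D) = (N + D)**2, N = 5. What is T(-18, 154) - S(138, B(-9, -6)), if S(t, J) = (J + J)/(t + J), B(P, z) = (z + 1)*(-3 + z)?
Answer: 1542111/61 ≈ 25281.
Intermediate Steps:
T(E, D) = (5 + D)**2
B(P, z) = (1 + z)*(-3 + z)
S(t, J) = 2*J/(J + t) (S(t, J) = (2*J)/(J + t) = 2*J/(J + t))
T(-18, 154) - S(138, B(-9, -6)) = (5 + 154)**2 - 2*(-3 + (-6)**2 - 2*(-6))/((-3 + (-6)**2 - 2*(-6)) + 138) = 159**2 - 2*(-3 + 36 + 12)/((-3 + 36 + 12) + 138) = 25281 - 2*45/(45 + 138) = 25281 - 2*45/183 = 25281 - 1*30/61 = 25281 - 30/61 = 1542111/61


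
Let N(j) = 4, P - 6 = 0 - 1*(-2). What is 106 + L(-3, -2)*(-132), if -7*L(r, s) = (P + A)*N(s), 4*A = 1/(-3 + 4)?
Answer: 5098/7 ≈ 728.29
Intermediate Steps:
P = 8 (P = 6 + (0 - 1*(-2)) = 6 + (0 + 2) = 6 + 2 = 8)
A = ¼ (A = 1/(4*(-3 + 4)) = (¼)/1 = (¼)*1 = ¼ ≈ 0.25000)
L(r, s) = -33/7 (L(r, s) = -(8 + ¼)*4/7 = -33*4/28 = -⅐*33 = -33/7)
106 + L(-3, -2)*(-132) = 106 - 33/7*(-132) = 106 + 4356/7 = 5098/7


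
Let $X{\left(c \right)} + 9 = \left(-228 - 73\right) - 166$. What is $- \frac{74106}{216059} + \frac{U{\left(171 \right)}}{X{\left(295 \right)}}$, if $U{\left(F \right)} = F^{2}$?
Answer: $- \frac{6353055675}{102844084} \approx -61.774$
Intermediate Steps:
$X{\left(c \right)} = -476$ ($X{\left(c \right)} = -9 - 467 = -476$)
$- \frac{74106}{216059} + \frac{U{\left(171 \right)}}{X{\left(295 \right)}} = - \frac{74106}{216059} + \frac{171^{2}}{-476} = \left(-74106\right) \frac{1}{216059} + 29241 \left(- \frac{1}{476}\right) = - \frac{74106}{216059} - \frac{29241}{476} = - \frac{6353055675}{102844084}$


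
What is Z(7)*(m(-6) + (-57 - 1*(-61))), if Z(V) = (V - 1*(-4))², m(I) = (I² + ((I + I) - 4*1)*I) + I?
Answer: 15730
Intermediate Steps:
m(I) = I + I² + I*(-4 + 2*I) (m(I) = (I² + (2*I - 4)*I) + I = (I² + (-4 + 2*I)*I) + I = (I² + I*(-4 + 2*I)) + I = I + I² + I*(-4 + 2*I))
Z(V) = (4 + V)² (Z(V) = (V + 4)² = (4 + V)²)
Z(7)*(m(-6) + (-57 - 1*(-61))) = (4 + 7)²*(3*(-6)*(-1 - 6) + (-57 - 1*(-61))) = 11²*(3*(-6)*(-7) + (-57 + 61)) = 121*(126 + 4) = 121*130 = 15730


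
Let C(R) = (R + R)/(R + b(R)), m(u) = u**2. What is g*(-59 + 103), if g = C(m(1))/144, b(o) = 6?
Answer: 11/126 ≈ 0.087302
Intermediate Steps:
C(R) = 2*R/(6 + R) (C(R) = (R + R)/(R + 6) = (2*R)/(6 + R) = 2*R/(6 + R))
g = 1/504 (g = (2*1**2/(6 + 1**2))/144 = (2*1/(6 + 1))*(1/144) = (2*1/7)*(1/144) = (2*1*(1/7))*(1/144) = (2/7)*(1/144) = 1/504 ≈ 0.0019841)
g*(-59 + 103) = (-59 + 103)/504 = (1/504)*44 = 11/126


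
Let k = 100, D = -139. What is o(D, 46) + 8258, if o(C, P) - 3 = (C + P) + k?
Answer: 8268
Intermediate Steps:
o(C, P) = 103 + C + P (o(C, P) = 3 + ((C + P) + 100) = 3 + (100 + C + P) = 103 + C + P)
o(D, 46) + 8258 = (103 - 139 + 46) + 8258 = 10 + 8258 = 8268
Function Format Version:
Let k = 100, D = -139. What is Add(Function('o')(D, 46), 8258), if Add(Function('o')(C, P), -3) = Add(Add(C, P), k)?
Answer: 8268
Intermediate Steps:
Function('o')(C, P) = Add(103, C, P) (Function('o')(C, P) = Add(3, Add(Add(C, P), 100)) = Add(3, Add(100, C, P)) = Add(103, C, P))
Add(Function('o')(D, 46), 8258) = Add(Add(103, -139, 46), 8258) = Add(10, 8258) = 8268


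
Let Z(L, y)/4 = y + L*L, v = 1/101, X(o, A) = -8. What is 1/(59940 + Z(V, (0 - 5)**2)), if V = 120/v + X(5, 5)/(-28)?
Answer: 49/28795601816 ≈ 1.7016e-9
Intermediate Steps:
v = 1/101 ≈ 0.0099010
V = 84842/7 (V = 120/(1/101) - 8/(-28) = 120*101 - 8*(-1/28) = 12120 + 2/7 = 84842/7 ≈ 12120.)
Z(L, y) = 4*y + 4*L**2 (Z(L, y) = 4*(y + L*L) = 4*(y + L**2) = 4*y + 4*L**2)
1/(59940 + Z(V, (0 - 5)**2)) = 1/(59940 + (4*(0 - 5)**2 + 4*(84842/7)**2)) = 1/(59940 + (4*(-5)**2 + 4*(7198164964/49))) = 1/(59940 + (4*25 + 28792659856/49)) = 1/(59940 + (100 + 28792659856/49)) = 1/(59940 + 28792664756/49) = 1/(28795601816/49) = 49/28795601816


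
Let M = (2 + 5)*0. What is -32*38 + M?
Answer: -1216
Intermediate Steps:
M = 0 (M = 7*0 = 0)
-32*38 + M = -32*38 + 0 = -1216 + 0 = -1216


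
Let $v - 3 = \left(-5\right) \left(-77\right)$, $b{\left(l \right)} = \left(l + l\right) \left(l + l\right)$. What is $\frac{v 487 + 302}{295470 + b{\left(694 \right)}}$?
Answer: $\frac{94629}{1111007} \approx 0.085174$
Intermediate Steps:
$b{\left(l \right)} = 4 l^{2}$ ($b{\left(l \right)} = 2 l 2 l = 4 l^{2}$)
$v = 388$ ($v = 3 - -385 = 3 + 385 = 388$)
$\frac{v 487 + 302}{295470 + b{\left(694 \right)}} = \frac{388 \cdot 487 + 302}{295470 + 4 \cdot 694^{2}} = \frac{188956 + 302}{295470 + 4 \cdot 481636} = \frac{189258}{295470 + 1926544} = \frac{189258}{2222014} = 189258 \cdot \frac{1}{2222014} = \frac{94629}{1111007}$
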